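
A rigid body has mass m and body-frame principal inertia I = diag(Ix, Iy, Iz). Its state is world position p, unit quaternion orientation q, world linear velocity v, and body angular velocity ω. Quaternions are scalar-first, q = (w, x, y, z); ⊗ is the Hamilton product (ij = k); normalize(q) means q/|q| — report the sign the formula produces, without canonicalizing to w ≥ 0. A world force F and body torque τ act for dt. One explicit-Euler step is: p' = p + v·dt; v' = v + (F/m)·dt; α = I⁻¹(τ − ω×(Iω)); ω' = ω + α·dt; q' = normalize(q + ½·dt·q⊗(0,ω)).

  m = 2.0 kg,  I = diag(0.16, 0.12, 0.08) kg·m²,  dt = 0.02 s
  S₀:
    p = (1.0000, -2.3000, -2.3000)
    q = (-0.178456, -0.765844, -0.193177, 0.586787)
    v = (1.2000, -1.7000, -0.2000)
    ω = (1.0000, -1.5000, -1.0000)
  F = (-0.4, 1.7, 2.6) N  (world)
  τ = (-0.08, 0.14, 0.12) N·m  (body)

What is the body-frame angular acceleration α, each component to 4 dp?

α = (-0.1250, 1.8333, 0.7500)

gyro term ω×Iω = (-0.0600, -0.0800, 0.0600)
(τ − ω×Iω)/I = (-0.1250, 1.8333, 0.7500)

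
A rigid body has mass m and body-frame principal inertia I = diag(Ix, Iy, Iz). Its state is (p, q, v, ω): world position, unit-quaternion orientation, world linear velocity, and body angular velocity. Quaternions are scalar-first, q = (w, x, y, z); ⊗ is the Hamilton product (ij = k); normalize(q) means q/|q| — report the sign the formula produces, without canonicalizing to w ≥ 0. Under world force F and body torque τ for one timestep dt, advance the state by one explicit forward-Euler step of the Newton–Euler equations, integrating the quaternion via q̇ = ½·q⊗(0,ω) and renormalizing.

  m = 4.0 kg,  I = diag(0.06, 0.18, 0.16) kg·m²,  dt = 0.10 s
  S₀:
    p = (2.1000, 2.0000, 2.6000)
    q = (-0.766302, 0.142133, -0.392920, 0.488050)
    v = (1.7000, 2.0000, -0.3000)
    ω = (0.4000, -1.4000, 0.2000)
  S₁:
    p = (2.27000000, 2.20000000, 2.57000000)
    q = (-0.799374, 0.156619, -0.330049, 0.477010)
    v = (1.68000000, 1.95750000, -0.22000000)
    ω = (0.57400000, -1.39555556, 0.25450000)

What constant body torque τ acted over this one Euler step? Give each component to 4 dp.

τ = (0.1100, 0.0000, 0.0200)

Δω = ω₁−ω₀ = (0.17400000, 0.00444444, 0.05450000)
gyro term ω₀×Iω₀ = (0.0056, -0.0080, -0.0672)
τ = I·(Δω/dt) + ω₀×(Iω₀) = (0.1100, 0.0000, 0.0200)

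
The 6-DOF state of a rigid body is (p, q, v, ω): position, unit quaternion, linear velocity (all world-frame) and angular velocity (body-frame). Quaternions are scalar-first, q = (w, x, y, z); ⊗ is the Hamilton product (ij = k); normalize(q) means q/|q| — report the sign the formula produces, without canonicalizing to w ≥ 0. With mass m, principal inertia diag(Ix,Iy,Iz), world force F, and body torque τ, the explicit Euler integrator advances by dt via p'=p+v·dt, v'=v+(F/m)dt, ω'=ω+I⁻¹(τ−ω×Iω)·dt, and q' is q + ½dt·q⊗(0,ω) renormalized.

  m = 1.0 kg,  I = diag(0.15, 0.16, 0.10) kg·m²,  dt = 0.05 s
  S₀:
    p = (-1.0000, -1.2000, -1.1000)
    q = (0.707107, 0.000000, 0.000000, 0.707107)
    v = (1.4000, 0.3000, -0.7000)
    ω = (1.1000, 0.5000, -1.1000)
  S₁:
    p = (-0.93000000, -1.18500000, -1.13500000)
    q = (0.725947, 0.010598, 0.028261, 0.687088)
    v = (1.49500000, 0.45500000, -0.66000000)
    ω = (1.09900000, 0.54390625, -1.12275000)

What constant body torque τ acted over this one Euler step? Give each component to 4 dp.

ω₁ − ω₀ = (-0.00100000, 0.04390625, -0.02275000)
ω₀×(Iω₀) = (0.0330, -0.0605, 0.0055)
τ = I·(Δω/dt) + ω₀×(Iω₀) = (0.0300, 0.0800, -0.0400)

τ = (0.0300, 0.0800, -0.0400)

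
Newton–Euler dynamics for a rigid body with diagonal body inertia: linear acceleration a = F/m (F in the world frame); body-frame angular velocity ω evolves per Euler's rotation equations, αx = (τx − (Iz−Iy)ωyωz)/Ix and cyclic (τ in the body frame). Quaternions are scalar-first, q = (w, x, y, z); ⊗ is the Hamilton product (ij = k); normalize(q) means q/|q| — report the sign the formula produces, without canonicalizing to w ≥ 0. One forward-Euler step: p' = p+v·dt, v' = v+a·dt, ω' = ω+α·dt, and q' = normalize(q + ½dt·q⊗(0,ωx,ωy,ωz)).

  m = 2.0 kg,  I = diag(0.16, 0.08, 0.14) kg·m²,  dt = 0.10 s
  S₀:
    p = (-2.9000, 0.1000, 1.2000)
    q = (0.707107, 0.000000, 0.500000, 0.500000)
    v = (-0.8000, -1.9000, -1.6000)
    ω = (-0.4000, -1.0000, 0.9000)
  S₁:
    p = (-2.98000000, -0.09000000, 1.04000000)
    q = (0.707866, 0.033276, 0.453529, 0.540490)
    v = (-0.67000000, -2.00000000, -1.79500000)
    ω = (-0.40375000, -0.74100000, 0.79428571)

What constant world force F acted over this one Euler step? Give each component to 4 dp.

F = (2.6000, -2.0000, -3.9000)

v₁ − v₀ = (0.13000000, -0.10000000, -0.19500000)
F = m·Δv/dt = (2.6000, -2.0000, -3.9000)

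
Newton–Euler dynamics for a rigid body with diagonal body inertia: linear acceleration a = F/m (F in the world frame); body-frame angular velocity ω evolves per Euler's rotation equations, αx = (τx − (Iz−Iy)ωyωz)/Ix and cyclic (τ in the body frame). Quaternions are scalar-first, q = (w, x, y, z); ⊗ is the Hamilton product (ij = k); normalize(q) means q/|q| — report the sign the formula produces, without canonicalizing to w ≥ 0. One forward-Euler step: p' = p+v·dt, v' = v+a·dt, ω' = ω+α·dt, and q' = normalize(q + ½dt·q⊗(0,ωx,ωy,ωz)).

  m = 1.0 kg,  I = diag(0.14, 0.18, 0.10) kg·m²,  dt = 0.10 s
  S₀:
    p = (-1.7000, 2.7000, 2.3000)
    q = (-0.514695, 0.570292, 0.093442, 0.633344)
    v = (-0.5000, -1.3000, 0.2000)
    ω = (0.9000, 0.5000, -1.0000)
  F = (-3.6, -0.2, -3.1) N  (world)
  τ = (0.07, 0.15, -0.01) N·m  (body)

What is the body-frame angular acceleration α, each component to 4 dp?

precession coupling ω×(Iω) = (0.0400, -0.0360, 0.0180)
angular accel α = (0.2143, 1.0333, -0.2800)

α = (0.2143, 1.0333, -0.2800)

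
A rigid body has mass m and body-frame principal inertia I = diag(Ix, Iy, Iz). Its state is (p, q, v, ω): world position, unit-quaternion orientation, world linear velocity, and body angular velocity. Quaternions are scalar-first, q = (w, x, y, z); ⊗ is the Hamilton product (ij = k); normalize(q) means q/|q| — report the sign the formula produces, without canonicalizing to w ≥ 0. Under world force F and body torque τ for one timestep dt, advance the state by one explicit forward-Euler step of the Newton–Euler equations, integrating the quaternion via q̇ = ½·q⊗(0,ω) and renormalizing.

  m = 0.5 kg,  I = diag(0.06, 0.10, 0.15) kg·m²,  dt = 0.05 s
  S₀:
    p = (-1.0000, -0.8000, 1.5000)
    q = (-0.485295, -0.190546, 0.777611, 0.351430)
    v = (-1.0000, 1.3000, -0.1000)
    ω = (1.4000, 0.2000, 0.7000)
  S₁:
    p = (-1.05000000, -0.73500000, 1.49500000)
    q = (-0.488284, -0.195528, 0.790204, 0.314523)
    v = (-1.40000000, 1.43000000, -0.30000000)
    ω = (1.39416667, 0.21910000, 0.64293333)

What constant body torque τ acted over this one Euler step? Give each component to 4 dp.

Δω = ω₁−ω₀ = (-0.00583333, 0.01910000, -0.05706667)
I·α + gyro = (0.0000, -0.0500, -0.1600)

τ = (0.0000, -0.0500, -0.1600)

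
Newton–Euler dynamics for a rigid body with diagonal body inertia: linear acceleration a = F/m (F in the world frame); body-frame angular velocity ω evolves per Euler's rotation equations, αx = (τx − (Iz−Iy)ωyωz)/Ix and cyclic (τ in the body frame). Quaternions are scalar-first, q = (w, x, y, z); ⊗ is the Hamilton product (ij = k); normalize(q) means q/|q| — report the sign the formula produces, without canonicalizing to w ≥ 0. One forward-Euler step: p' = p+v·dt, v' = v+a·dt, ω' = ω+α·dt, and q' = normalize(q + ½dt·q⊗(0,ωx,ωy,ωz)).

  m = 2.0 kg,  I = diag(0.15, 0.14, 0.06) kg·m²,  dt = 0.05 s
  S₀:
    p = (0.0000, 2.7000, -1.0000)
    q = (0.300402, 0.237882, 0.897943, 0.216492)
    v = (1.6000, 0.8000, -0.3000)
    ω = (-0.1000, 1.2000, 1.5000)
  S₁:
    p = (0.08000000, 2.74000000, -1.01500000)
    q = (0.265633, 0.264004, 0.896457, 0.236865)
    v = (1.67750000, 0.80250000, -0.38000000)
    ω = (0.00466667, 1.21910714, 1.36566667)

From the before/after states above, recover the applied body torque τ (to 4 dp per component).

Δω = ω₁−ω₀ = (0.10466667, 0.01910714, -0.13433333)
precession coupling = (-0.1440, -0.0135, 0.0012)
applied torque τ = (0.1700, 0.0400, -0.1600)

τ = (0.1700, 0.0400, -0.1600)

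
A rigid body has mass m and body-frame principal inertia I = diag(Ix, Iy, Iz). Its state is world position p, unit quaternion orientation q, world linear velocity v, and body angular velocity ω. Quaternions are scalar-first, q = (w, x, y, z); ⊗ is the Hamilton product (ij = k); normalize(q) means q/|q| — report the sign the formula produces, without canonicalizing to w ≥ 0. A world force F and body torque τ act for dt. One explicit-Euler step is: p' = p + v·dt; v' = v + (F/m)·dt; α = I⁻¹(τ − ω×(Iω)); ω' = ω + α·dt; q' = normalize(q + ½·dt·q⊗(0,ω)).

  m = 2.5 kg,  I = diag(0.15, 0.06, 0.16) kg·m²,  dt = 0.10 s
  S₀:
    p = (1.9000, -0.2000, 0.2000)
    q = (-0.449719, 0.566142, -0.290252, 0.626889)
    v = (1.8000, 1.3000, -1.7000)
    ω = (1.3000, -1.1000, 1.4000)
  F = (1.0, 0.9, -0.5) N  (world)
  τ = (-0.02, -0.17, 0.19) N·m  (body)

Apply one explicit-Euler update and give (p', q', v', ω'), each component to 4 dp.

p' = (2.0800, -0.0700, 0.0300)
q' = (-0.5431, 0.5478, -0.2628, 0.5796)
v' = (1.8400, 1.3360, -1.7200)
ω' = (1.3893, -1.3530, 1.4383)

ω×(Iω) gyroscopic = (-0.1540, -0.0182, 0.1287)
α = I⁻¹(τ − ω×Iω) = (0.8933, -2.5300, 0.3831)
ω' = ω + α·dt = (1.3893, -1.3530, 1.4383)
2q̇ = q⊗(0,ω) = (-1.9329064, -0.3014096, 0.5170478, -0.8750352)
updated quaternion q' = (-0.5431, 0.5478, -0.2628, 0.5796)
p' = p + v·dt = (2.0800, -0.0700, 0.0300)
new velocity v' = (1.8400, 1.3360, -1.7200)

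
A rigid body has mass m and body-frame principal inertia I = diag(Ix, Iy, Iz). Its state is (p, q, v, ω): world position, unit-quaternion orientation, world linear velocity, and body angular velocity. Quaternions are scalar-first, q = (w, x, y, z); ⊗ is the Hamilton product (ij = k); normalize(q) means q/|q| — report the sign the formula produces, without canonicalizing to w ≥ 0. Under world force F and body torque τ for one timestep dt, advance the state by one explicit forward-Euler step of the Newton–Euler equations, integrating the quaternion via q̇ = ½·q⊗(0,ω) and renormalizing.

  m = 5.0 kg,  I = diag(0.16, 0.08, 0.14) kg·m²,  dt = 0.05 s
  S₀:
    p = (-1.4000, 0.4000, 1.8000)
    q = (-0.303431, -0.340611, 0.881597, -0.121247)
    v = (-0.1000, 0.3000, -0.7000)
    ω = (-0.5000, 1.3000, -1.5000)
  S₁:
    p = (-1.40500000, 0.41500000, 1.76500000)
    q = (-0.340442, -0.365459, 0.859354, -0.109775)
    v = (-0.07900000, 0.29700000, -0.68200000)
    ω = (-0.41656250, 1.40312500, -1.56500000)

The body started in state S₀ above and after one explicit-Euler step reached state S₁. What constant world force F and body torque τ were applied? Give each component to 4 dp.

velocity change Δv = (0.02100000, -0.00300000, 0.01800000)
F = m·Δv/dt = (2.1000, -0.3000, 1.8000)
ω₁ − ω₀ = (0.08343750, 0.10312500, -0.06500000)
τ = I·(Δω/dt) + ω₀×(Iω₀) = (0.1500, 0.1800, -0.1300)

F = (2.1000, -0.3000, 1.8000)
τ = (0.1500, 0.1800, -0.1300)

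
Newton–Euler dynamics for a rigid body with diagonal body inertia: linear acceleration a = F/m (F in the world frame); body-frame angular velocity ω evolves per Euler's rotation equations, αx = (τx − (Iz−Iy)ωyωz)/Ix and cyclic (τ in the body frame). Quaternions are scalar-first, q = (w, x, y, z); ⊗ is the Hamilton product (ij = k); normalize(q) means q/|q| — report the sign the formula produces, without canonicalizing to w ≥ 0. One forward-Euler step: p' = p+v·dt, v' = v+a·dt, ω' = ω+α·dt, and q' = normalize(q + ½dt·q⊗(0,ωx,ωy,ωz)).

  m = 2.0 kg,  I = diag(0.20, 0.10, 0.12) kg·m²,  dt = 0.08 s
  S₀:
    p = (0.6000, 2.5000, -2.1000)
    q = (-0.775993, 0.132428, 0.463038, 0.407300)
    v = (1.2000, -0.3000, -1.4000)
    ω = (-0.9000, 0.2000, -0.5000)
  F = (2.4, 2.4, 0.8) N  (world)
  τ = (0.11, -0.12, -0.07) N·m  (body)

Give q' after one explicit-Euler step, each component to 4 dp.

q⊗(0,ω) = (0.2302276, 0.3854147, -0.4555546, 0.8312163)
q' = normalize(q + ½dt·q⊗(0,ω)) = (-0.7661, 0.1477, 0.4444, 0.4402)

q' = (-0.7661, 0.1477, 0.4444, 0.4402)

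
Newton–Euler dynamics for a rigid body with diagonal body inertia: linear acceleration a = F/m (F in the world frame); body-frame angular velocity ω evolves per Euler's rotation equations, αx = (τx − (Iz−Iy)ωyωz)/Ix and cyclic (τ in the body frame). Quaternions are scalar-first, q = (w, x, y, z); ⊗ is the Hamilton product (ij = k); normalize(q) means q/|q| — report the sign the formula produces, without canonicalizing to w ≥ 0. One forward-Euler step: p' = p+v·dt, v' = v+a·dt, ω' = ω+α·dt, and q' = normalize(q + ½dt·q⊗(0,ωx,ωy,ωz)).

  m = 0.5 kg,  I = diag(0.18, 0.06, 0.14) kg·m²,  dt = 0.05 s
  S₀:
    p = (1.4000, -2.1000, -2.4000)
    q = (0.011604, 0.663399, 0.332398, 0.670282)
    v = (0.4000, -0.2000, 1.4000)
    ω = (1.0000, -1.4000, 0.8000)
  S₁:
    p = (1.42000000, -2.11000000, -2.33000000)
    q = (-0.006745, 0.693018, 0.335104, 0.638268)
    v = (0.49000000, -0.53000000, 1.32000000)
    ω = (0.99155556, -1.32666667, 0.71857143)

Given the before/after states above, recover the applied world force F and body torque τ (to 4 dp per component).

Δω = ω₁−ω₀ = (-0.00844444, 0.07333333, -0.08142857)
τ = I·(Δω/dt) + ω₀×(Iω₀) = (-0.1200, 0.1200, -0.0600)
velocity change Δv = (0.09000000, -0.33000000, -0.08000000)
applied force F = (0.9000, -3.3000, -0.8000)

F = (0.9000, -3.3000, -0.8000)
τ = (-0.1200, 0.1200, -0.0600)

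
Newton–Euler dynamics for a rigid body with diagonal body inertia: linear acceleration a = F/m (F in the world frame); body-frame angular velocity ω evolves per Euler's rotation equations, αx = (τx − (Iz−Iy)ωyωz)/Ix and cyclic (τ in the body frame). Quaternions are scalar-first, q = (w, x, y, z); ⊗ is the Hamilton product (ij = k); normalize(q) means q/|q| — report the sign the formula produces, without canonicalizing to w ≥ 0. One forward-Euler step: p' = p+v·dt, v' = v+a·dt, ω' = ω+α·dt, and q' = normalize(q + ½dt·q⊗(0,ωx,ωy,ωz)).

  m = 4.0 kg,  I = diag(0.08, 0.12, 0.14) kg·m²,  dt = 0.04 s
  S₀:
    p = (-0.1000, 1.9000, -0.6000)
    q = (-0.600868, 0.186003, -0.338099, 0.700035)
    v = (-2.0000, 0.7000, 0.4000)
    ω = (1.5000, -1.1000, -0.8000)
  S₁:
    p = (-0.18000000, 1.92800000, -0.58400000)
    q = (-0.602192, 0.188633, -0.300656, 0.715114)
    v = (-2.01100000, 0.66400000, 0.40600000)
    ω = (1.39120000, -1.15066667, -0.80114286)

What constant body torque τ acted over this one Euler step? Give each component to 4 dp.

Δω = ω₁−ω₀ = (-0.10880000, -0.05066667, -0.00114286)
I·α + gyro = (-0.2000, -0.0800, -0.0700)

τ = (-0.2000, -0.0800, -0.0700)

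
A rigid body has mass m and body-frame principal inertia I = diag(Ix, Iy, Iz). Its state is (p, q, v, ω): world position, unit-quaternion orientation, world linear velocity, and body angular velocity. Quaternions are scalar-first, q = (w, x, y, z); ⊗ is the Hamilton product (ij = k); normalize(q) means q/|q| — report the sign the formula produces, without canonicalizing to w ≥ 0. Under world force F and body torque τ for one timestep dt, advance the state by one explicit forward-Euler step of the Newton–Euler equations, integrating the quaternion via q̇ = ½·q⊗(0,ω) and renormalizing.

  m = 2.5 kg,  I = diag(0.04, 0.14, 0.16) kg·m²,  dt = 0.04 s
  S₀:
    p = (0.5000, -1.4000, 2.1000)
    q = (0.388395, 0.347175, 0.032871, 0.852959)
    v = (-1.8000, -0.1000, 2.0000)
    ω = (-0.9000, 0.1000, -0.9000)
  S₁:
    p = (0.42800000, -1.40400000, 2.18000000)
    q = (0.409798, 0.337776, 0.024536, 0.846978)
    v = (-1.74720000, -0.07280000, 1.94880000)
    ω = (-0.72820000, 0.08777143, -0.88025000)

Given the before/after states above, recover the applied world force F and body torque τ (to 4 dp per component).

F = (3.3000, 1.7000, -3.2000)
τ = (0.1700, -0.1400, 0.0700)

velocity change Δv = (0.05280000, 0.02720000, -0.05120000)
m·(v₁−v₀)/dt = (3.3000, 1.7000, -3.2000)
ω₁ − ω₀ = (0.17180000, -0.01222857, 0.01975000)
precession coupling = (-0.0018, -0.0972, -0.0090)
I·α + gyro = (0.1700, -0.1400, 0.0700)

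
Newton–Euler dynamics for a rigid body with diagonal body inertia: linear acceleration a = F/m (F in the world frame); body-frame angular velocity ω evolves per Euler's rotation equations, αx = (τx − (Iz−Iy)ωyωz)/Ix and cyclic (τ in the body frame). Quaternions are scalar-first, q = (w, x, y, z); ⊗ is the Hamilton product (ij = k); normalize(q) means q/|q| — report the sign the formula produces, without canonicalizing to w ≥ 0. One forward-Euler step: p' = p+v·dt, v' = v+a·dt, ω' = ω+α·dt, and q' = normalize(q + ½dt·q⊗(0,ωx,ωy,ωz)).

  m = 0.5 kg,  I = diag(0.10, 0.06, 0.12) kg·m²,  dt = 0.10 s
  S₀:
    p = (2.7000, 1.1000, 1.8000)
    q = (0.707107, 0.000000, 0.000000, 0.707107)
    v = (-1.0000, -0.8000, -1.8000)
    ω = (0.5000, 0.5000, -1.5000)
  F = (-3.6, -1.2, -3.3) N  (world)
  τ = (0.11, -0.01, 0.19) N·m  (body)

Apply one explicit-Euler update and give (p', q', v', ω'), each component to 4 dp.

p' = (2.6000, 1.0200, 1.6200)
q' = (0.7575, 0.0000, 0.0352, 0.6518)
v' = (-1.7200, -1.0400, -2.4600)
ω' = (0.6550, 0.4583, -1.3333)

(τ − ω×Iω)/I = (1.5500, -0.4167, 1.6667)
ω' = ω + α·dt = (0.6550, 0.4583, -1.3333)
2q̇ = q⊗(0,ω) = (1.0606605, 0.0000000, 0.7071070, -1.0606605)
q + ½dt·q⊗(0,ω), renormalized = (0.7575, 0.0000, 0.0352, 0.6518)
a = (-7.2000, -2.4000, -6.6000)
new position p' = (2.6000, 1.0200, 1.6200)
new velocity v' = (-1.7200, -1.0400, -2.4600)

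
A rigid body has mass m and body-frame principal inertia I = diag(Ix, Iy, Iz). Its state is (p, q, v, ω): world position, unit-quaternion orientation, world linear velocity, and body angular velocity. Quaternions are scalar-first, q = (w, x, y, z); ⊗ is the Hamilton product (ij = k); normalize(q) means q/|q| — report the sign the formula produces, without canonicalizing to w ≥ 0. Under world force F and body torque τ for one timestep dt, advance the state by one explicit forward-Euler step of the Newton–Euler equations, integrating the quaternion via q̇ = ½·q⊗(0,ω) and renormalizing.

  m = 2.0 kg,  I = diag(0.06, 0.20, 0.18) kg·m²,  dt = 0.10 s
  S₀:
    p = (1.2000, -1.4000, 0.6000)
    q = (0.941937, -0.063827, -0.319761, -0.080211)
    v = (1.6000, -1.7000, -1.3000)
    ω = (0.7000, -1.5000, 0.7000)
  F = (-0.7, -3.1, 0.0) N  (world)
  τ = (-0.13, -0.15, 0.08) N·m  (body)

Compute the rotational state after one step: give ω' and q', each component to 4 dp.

gyro term ω×Iω = (0.0210, -0.0588, -0.1470)
angular accel α = (-2.5167, -0.4560, 1.2611)
new body rate ω' = (0.4483, -1.5456, 0.8261)
2q̇ = q⊗(0,ω) = (-0.3788149, 0.3152067, -1.4243743, 0.9789291)
q + ½dt·q⊗(0,ω), renormalized = (0.9193, -0.0479, -0.3894, -0.0311)

ω' = (0.4483, -1.5456, 0.8261)
q' = (0.9193, -0.0479, -0.3894, -0.0311)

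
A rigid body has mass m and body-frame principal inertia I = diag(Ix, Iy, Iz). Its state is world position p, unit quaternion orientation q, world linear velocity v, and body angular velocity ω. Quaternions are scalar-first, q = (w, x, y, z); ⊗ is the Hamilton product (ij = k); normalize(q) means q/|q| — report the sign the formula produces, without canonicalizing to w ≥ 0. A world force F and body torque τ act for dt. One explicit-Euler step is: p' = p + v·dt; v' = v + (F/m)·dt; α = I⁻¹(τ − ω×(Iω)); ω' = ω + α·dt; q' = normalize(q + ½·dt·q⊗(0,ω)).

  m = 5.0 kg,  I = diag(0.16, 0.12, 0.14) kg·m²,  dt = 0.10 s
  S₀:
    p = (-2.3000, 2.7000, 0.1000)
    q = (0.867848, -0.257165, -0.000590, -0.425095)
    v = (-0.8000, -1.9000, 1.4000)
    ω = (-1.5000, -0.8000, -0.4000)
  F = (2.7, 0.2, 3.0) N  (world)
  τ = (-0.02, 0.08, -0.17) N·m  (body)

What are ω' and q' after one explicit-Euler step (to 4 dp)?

precession coupling ω×(Iω) = (0.0064, 0.0120, -0.0480)
α = I⁻¹(τ − ω×Iω) = (-0.1650, 0.5667, -0.8714)
ω' = ω + α·dt = (-1.5165, -0.7433, -0.4871)
q⊗(0,ω) = (-0.5562575, -1.6416120, -0.1595019, -0.1422922)
q + ½dt·q⊗(0,ω), renormalized = (0.8369, -0.3380, -0.0085, -0.4306)

ω' = (-1.5165, -0.7433, -0.4871)
q' = (0.8369, -0.3380, -0.0085, -0.4306)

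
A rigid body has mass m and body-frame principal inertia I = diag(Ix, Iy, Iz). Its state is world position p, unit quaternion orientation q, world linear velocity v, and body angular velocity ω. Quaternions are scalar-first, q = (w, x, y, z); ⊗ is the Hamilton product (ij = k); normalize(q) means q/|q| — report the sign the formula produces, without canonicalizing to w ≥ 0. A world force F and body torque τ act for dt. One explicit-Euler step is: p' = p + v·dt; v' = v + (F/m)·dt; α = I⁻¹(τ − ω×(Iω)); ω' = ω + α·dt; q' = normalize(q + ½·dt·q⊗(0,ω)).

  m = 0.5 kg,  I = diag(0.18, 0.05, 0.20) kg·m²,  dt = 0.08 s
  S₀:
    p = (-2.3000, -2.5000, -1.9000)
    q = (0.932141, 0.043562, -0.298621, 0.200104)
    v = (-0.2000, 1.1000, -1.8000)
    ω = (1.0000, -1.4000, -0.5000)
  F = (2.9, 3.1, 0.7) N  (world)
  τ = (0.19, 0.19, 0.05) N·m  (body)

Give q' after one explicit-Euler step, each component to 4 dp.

q' = (0.9153, 0.0978, -0.3411, 0.1905)

q⊗(0,ω) = (-0.3615794, 1.3615971, -1.0831124, -0.2284363)
updated quaternion q' = (0.9153, 0.0978, -0.3411, 0.1905)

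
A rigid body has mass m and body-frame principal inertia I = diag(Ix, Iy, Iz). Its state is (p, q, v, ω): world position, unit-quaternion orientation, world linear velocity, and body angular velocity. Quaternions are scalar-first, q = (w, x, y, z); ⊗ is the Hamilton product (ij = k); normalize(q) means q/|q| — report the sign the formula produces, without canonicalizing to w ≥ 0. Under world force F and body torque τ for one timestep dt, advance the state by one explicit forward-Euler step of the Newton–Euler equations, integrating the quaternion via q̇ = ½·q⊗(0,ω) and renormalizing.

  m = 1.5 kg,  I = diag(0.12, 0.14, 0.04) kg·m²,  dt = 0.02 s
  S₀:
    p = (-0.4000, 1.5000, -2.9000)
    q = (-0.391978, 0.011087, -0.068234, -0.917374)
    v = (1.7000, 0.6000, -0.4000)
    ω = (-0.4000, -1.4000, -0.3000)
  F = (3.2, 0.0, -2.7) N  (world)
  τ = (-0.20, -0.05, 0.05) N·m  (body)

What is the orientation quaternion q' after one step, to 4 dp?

q' = (-0.3956, 0.0000, -0.0590, -0.9165)

Hamilton product q⊗(0,ω) = (-0.3663050, -1.1070622, 0.9190449, 0.0747780)
q' = normalize(q + ½dt·q⊗(0,ω)) = (-0.3956, 0.0000, -0.0590, -0.9165)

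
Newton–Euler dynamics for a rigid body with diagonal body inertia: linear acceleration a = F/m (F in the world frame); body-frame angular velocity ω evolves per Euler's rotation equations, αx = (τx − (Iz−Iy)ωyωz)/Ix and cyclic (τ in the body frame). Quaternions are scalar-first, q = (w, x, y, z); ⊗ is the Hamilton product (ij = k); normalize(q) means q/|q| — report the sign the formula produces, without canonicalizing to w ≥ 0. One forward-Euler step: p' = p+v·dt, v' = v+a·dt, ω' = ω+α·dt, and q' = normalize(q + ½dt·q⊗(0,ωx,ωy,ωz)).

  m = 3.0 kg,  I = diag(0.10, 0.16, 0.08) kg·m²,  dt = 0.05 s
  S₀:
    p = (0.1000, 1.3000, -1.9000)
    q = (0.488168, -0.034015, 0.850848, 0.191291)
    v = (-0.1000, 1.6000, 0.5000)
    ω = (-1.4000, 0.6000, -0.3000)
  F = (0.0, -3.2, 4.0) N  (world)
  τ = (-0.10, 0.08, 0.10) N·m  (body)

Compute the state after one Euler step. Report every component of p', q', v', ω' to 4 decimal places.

p' = (0.0950, 1.3800, -1.8750)
q' = (0.4753, -0.0603, 0.8506, 0.2167)
v' = (-0.1000, 1.5467, 0.5667)
ω' = (-1.4572, 0.6224, -0.2060)

ω×(Iω) gyroscopic = (0.0144, 0.0084, -0.0504)
α = I⁻¹(τ − ω×Iω) = (-1.1440, 0.4475, 1.8800)
new body rate ω' = (-1.4572, 0.6224, -0.2060)
2q̇ = q⊗(0,ω) = (-0.5007425, -1.0534642, 0.0148889, 1.0243278)
q + ½dt·q⊗(0,ω), renormalized = (0.4753, -0.0603, 0.8506, 0.2167)
a = (0.0000, -1.0667, 1.3333)
p' = p + v·dt = (0.0950, 1.3800, -1.8750)
v + (F/m)dt = (-0.1000, 1.5467, 0.5667)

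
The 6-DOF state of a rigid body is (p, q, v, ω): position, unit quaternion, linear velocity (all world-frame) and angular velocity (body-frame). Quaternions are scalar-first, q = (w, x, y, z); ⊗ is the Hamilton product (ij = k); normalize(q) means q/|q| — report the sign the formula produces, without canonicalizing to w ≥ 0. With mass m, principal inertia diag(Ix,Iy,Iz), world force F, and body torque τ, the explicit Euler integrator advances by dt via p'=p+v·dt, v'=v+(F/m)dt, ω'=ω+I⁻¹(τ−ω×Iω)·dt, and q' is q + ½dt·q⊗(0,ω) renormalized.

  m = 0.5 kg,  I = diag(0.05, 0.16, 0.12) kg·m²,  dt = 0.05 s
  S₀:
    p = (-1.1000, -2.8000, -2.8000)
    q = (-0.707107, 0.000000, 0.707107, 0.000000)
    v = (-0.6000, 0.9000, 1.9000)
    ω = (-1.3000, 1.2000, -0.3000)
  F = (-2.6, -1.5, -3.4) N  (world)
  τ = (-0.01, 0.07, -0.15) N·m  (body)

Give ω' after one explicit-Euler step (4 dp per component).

ω' = (-1.3244, 1.2304, -0.2910)

ω×(Iω) gyroscopic = (0.0144, -0.0273, -0.1716)
(τ − ω×Iω)/I = (-0.4880, 0.6081, 0.1800)
ω' = ω + α·dt = (-1.3244, 1.2304, -0.2910)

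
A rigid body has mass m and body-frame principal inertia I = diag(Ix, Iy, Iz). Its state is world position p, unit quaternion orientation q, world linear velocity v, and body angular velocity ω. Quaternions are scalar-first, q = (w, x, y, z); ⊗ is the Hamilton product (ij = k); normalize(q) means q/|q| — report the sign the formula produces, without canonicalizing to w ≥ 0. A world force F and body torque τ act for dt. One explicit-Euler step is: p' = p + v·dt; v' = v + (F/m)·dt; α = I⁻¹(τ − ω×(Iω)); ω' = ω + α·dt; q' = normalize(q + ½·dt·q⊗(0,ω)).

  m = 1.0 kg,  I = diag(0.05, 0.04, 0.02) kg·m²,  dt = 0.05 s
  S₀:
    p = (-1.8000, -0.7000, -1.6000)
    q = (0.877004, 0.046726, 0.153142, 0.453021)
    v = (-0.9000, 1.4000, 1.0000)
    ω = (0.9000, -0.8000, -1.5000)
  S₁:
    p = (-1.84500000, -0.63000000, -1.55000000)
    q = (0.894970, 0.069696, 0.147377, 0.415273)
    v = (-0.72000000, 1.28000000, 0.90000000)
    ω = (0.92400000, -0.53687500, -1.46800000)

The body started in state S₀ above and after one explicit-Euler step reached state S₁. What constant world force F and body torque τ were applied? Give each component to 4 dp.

velocity change Δv = (0.18000000, -0.12000000, -0.10000000)
applied force F = (3.6000, -2.4000, -2.0000)
Δω = ω₁−ω₀ = (0.02400000, 0.26312500, 0.03200000)
precession coupling = (-0.0240, -0.0405, 0.0072)
τ = I·(Δω/dt) + ω₀×(Iω₀) = (0.0000, 0.1700, 0.0200)

F = (3.6000, -2.4000, -2.0000)
τ = (0.0000, 0.1700, 0.0200)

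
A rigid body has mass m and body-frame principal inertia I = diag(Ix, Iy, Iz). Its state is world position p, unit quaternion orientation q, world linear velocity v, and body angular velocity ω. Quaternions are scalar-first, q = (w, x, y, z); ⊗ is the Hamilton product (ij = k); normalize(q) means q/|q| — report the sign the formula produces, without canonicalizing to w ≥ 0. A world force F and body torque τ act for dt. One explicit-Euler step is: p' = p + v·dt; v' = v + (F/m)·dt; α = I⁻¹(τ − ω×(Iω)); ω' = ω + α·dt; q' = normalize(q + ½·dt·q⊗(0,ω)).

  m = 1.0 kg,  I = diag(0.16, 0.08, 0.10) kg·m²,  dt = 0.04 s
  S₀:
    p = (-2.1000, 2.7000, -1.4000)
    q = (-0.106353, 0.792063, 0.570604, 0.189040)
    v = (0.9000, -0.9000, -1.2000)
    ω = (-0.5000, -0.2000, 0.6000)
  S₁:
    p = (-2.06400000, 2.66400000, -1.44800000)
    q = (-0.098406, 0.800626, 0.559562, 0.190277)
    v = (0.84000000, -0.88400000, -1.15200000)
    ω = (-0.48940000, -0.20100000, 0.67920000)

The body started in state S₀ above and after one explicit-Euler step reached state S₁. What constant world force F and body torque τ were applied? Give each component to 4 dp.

F = (-1.5000, 0.4000, 1.2000)
τ = (0.0400, -0.0200, 0.1900)

velocity change Δv = (-0.06000000, 0.01600000, 0.04800000)
applied force F = (-1.5000, 0.4000, 1.2000)
rate change Δω = (0.01060000, -0.00100000, 0.07920000)
applied torque τ = (0.0400, -0.0200, 0.1900)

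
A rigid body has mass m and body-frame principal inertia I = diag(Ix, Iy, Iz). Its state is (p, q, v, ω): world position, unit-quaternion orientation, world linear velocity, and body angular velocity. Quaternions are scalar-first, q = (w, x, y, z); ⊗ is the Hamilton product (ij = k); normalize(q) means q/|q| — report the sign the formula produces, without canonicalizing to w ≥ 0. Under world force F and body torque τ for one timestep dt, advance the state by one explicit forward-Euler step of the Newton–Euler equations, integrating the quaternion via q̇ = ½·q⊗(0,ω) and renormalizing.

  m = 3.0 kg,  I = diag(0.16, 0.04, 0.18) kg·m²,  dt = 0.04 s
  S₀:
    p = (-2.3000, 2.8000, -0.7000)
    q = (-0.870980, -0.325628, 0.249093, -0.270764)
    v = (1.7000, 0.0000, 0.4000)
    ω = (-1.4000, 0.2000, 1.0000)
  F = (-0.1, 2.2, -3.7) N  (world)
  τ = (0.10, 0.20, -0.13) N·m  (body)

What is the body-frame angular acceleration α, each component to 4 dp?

precession coupling ω×(Iω) = (0.0280, 0.0280, 0.0336)
(τ − ω×Iω)/I = (0.4500, 4.3000, -0.9089)

α = (0.4500, 4.3000, -0.9089)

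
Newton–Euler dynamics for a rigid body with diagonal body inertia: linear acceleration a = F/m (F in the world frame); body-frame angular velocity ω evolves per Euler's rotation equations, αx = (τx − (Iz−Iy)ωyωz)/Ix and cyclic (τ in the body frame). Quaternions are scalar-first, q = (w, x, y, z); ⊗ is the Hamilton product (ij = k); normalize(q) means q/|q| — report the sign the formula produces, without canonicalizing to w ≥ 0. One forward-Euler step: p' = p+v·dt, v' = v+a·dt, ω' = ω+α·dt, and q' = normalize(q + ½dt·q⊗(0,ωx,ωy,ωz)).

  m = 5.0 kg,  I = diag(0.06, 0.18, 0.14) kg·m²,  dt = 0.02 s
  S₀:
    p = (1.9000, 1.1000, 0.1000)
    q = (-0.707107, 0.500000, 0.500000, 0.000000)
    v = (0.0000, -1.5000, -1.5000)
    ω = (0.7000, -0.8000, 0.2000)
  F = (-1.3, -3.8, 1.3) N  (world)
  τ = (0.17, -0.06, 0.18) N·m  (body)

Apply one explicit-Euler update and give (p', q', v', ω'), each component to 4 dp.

linear accel F/m = (-0.2600, -0.7600, 0.2600)
p' = p + v·dt = (1.9000, 1.0700, 0.0700)
v' = v + a·dt = (-0.0052, -1.5152, -1.4948)
gyro term ω×Iω = (0.0064, -0.0112, -0.0672)
angular accel α = (2.7267, -0.2711, 1.7657)
ω + α·dt = (0.7545, -0.8054, 0.2353)
q⊗(0,ω) = (0.0500000, -0.3949749, 0.4656856, -0.8914214)
q' = normalize(q + ½dt·q⊗(0,ω)) = (-0.7066, 0.4960, 0.5046, -0.0089)

p' = (1.9000, 1.0700, 0.0700)
q' = (-0.7066, 0.4960, 0.5046, -0.0089)
v' = (-0.0052, -1.5152, -1.4948)
ω' = (0.7545, -0.8054, 0.2353)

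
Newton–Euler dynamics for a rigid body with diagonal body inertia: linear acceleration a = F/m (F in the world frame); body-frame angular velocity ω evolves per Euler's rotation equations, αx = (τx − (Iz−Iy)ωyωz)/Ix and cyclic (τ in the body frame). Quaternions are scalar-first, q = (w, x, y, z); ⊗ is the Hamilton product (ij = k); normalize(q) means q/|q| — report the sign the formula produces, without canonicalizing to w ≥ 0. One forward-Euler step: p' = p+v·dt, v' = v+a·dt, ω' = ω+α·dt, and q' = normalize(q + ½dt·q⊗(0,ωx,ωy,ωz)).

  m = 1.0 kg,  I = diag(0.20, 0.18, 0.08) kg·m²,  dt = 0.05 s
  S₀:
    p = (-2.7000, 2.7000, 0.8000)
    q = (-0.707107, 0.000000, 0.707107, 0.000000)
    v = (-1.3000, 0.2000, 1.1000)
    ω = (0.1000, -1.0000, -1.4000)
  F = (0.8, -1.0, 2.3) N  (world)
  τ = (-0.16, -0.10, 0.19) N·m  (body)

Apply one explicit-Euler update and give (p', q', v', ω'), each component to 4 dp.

angular accel α = (-0.1000, -0.4622, 2.3500)
ω + α·dt = (0.0950, -1.0231, -1.2825)
2q̇ = q⊗(0,ω) = (0.7071070, -1.0606605, 0.7071070, 0.9192391)
q' = normalize(q + ½dt·q⊗(0,ω)) = (-0.6888, -0.0265, 0.7241, 0.0230)
p + v·dt = (-2.7650, 2.7100, 0.8550)
new velocity v' = (-1.2600, 0.1500, 1.2150)

p' = (-2.7650, 2.7100, 0.8550)
q' = (-0.6888, -0.0265, 0.7241, 0.0230)
v' = (-1.2600, 0.1500, 1.2150)
ω' = (0.0950, -1.0231, -1.2825)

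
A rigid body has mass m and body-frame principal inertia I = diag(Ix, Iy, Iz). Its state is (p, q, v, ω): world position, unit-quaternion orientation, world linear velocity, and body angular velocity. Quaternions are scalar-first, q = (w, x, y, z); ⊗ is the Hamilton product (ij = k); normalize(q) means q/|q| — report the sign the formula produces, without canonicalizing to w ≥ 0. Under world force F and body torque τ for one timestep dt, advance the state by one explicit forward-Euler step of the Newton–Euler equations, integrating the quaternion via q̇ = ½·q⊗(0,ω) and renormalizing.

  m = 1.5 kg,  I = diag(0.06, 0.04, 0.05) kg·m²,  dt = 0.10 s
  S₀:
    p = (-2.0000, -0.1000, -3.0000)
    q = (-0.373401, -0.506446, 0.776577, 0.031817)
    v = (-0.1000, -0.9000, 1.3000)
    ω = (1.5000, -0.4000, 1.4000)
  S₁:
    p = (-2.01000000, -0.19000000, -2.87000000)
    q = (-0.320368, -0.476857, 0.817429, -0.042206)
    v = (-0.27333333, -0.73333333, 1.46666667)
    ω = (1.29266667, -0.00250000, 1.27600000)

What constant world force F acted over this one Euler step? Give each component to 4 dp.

F = (-2.6000, 2.5000, 2.5000)

v₁ − v₀ = (-0.17333333, 0.16666667, 0.16666667)
applied force F = (-2.6000, 2.5000, 2.5000)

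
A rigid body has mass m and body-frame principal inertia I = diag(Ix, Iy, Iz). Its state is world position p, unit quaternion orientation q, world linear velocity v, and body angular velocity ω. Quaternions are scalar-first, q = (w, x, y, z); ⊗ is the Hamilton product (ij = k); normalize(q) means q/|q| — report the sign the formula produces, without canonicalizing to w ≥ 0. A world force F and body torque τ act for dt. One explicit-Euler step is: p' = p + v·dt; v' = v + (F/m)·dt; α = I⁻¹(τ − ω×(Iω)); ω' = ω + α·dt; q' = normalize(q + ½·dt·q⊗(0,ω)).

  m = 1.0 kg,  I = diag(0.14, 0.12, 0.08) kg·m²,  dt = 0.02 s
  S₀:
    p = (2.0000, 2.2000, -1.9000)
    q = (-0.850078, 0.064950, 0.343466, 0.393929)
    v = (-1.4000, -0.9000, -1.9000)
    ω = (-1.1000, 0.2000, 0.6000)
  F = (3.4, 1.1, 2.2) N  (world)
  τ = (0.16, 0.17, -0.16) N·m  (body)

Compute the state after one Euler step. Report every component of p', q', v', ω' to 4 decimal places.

p' = (1.9720, 2.1820, -1.9380)
q' = (-0.8523, 0.0756, 0.3370, 0.3927)
v' = (-1.3320, -0.8780, -1.8560)
ω' = (-1.0765, 0.2349, 0.5589)

p' = p + v·dt = (1.9720, 2.1820, -1.9380)
v + (F/m)dt = (-1.3320, -0.8780, -1.8560)
(τ − ω×Iω)/I = (1.1771, 1.7467, -2.0550)
new body rate ω' = (-1.0765, 0.2349, 0.5589)
Hamilton product q⊗(0,ω) = (-0.2336056, 1.0623796, -0.6423075, -0.1192442)
q' = normalize(q + ½dt·q⊗(0,ω)) = (-0.8523, 0.0756, 0.3370, 0.3927)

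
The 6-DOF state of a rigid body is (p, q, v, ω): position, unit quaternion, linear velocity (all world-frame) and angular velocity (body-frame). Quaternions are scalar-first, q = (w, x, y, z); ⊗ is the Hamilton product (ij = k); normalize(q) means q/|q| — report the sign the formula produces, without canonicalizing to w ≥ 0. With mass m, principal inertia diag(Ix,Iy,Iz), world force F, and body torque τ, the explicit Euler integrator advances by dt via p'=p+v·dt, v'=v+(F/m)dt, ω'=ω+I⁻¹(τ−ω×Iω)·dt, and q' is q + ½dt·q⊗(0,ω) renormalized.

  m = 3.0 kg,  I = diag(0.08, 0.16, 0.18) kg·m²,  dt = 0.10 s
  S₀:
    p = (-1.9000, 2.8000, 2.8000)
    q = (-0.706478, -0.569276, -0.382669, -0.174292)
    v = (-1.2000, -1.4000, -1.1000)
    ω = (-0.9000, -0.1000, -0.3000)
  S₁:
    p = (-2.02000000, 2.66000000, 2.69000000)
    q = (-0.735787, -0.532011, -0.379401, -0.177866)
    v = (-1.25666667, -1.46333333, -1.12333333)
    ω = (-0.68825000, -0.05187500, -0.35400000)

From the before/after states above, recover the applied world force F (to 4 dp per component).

F = (-1.7000, -1.9000, -0.7000)

velocity change Δv = (-0.05666667, -0.06333333, -0.02333333)
F = m·Δv/dt = (-1.7000, -1.9000, -0.7000)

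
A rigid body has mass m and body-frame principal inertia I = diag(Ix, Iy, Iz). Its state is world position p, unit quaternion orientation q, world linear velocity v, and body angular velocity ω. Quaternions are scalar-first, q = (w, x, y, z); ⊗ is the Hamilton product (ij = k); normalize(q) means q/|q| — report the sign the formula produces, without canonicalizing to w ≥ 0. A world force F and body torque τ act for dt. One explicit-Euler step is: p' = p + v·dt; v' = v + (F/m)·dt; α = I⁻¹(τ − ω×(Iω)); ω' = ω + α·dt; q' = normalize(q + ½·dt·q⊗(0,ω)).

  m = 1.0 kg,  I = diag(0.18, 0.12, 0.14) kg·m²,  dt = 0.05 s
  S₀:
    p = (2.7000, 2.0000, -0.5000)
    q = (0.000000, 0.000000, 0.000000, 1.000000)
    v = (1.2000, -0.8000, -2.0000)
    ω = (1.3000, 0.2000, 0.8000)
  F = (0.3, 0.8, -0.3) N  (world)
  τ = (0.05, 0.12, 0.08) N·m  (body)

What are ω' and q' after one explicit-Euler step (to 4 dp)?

ω' = (1.3130, 0.2327, 0.8341)
q' = (-0.0200, -0.0050, 0.0325, 0.9993)

(τ − ω×Iω)/I = (0.2600, 0.6533, 0.6829)
ω + α·dt = (1.3130, 0.2327, 0.8341)
2q̇ = q⊗(0,ω) = (-0.8000000, -0.2000000, 1.3000000, 0.0000000)
q + ½dt·q⊗(0,ω), renormalized = (-0.0200, -0.0050, 0.0325, 0.9993)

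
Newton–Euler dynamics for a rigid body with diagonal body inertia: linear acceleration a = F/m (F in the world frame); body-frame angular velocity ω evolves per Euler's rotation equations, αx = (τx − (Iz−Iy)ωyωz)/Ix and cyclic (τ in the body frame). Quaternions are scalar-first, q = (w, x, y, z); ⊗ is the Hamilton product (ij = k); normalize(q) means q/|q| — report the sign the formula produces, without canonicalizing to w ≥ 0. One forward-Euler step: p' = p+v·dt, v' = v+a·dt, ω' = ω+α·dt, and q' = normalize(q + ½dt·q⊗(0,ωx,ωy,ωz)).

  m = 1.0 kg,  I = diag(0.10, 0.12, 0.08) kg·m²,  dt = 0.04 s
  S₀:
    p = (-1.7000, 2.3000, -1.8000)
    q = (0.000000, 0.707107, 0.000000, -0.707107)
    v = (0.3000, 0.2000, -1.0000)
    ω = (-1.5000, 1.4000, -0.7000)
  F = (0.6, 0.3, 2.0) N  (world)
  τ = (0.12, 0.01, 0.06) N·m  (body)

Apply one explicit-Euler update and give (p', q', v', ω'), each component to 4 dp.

p' = (-1.6880, 2.3080, -1.8400)
q' = (0.0113, 0.7262, 0.0311, -0.6867)
v' = (0.3240, 0.2120, -0.9200)
ω' = (-1.4677, 1.3963, -0.6490)

new position p' = (-1.6880, 2.3080, -1.8400)
v + (F/m)dt = (0.3240, 0.2120, -0.9200)
α = I⁻¹(τ − ω×Iω) = (0.8080, -0.0917, 1.2750)
ω' = ω + α·dt = (-1.4677, 1.3963, -0.6490)
2q̇ = q⊗(0,ω) = (0.5656856, 0.9899498, 1.5556354, 0.9899498)
updated quaternion q' = (0.0113, 0.7262, 0.0311, -0.6867)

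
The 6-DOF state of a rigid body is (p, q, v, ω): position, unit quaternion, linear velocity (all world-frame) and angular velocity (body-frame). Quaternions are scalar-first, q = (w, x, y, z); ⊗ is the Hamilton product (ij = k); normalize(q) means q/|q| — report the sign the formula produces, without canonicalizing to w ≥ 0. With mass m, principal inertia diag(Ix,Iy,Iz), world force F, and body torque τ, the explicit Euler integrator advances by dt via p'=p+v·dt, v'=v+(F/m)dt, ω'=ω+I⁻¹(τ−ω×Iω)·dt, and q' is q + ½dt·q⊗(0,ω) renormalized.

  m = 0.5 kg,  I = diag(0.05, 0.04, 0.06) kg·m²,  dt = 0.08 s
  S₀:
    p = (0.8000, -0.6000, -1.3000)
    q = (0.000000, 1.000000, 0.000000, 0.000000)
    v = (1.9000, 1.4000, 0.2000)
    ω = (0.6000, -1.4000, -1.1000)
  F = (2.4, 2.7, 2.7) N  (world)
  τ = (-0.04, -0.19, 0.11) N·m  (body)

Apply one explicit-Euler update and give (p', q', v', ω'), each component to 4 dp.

p' = (0.9520, -0.4880, -1.2840)
q' = (-0.0239, 0.9972, 0.0439, -0.0558)
v' = (2.2840, 1.8320, 0.6320)
ω' = (0.4867, -1.7932, -0.9645)

linear accel F/m = (4.8000, 5.4000, 5.4000)
p + v·dt = (0.9520, -0.4880, -1.2840)
v + (F/m)dt = (2.2840, 1.8320, 0.6320)
precession coupling ω×(Iω) = (0.0308, 0.0066, 0.0084)
(τ − ω×Iω)/I = (-1.4160, -4.9150, 1.6933)
ω + α·dt = (0.4867, -1.7932, -0.9645)
q⊗(0,ω) = (-0.6000000, 0.0000000, 1.1000000, -1.4000000)
q + ½dt·q⊗(0,ω), renormalized = (-0.0239, 0.9972, 0.0439, -0.0558)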